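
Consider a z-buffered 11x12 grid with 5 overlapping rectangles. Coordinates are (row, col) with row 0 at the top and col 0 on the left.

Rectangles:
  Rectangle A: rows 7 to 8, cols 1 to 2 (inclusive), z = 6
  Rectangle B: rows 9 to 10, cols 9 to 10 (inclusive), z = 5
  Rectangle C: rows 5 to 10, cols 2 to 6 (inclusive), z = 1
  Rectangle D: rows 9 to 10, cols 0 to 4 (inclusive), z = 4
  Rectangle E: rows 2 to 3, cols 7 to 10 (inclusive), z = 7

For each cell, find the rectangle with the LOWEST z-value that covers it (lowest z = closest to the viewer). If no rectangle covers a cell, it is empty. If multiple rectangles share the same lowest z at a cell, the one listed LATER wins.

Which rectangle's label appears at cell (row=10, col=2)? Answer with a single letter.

Answer: C

Derivation:
Check cell (10,2):
  A: rows 7-8 cols 1-2 -> outside (row miss)
  B: rows 9-10 cols 9-10 -> outside (col miss)
  C: rows 5-10 cols 2-6 z=1 -> covers; best now C (z=1)
  D: rows 9-10 cols 0-4 z=4 -> covers; best now C (z=1)
  E: rows 2-3 cols 7-10 -> outside (row miss)
Winner: C at z=1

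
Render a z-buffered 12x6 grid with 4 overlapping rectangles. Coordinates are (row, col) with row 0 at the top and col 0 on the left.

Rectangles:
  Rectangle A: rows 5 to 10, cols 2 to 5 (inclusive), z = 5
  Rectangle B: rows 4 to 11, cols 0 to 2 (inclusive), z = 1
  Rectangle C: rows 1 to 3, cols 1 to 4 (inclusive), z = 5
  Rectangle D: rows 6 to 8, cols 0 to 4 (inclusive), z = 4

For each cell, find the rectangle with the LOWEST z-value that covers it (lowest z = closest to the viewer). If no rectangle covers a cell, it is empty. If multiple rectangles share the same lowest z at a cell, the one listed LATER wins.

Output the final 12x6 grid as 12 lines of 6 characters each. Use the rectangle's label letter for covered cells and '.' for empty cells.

......
.CCCC.
.CCCC.
.CCCC.
BBB...
BBBAAA
BBBDDA
BBBDDA
BBBDDA
BBBAAA
BBBAAA
BBB...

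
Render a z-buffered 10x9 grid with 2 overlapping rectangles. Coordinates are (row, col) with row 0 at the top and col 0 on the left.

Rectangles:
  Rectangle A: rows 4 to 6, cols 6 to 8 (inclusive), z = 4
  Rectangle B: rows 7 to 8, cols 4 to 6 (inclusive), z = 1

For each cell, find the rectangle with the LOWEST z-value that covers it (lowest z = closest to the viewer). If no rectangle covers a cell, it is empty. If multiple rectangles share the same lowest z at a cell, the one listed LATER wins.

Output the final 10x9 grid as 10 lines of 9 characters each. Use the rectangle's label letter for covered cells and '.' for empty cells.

.........
.........
.........
.........
......AAA
......AAA
......AAA
....BBB..
....BBB..
.........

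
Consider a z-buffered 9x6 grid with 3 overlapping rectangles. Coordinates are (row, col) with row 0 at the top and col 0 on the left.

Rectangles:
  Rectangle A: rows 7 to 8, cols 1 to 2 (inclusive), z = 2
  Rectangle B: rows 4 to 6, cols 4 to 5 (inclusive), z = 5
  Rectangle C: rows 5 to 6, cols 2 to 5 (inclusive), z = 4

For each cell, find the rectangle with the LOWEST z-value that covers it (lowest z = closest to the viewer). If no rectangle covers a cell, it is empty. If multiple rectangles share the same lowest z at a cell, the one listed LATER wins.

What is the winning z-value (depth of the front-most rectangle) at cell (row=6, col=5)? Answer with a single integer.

Check cell (6,5):
  A: rows 7-8 cols 1-2 -> outside (row miss)
  B: rows 4-6 cols 4-5 z=5 -> covers; best now B (z=5)
  C: rows 5-6 cols 2-5 z=4 -> covers; best now C (z=4)
Winner: C at z=4

Answer: 4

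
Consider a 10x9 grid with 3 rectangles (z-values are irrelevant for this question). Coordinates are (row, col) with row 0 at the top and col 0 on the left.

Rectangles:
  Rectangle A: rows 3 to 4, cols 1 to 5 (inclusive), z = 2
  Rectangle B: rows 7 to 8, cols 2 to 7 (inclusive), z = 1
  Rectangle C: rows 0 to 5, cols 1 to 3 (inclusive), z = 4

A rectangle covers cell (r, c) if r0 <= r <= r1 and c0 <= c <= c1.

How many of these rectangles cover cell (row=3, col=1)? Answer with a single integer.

Answer: 2

Derivation:
Check cell (3,1):
  A: rows 3-4 cols 1-5 -> covers
  B: rows 7-8 cols 2-7 -> outside (row miss)
  C: rows 0-5 cols 1-3 -> covers
Count covering = 2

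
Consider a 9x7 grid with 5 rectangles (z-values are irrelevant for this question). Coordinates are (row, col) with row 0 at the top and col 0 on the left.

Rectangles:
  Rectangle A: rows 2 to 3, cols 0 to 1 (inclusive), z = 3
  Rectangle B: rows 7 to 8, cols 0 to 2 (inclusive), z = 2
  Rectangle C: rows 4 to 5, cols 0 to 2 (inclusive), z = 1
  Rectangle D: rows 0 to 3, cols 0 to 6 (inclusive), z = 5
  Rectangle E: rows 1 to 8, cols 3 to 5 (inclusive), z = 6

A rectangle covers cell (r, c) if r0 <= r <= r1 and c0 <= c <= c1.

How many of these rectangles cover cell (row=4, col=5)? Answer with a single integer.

Answer: 1

Derivation:
Check cell (4,5):
  A: rows 2-3 cols 0-1 -> outside (row miss)
  B: rows 7-8 cols 0-2 -> outside (row miss)
  C: rows 4-5 cols 0-2 -> outside (col miss)
  D: rows 0-3 cols 0-6 -> outside (row miss)
  E: rows 1-8 cols 3-5 -> covers
Count covering = 1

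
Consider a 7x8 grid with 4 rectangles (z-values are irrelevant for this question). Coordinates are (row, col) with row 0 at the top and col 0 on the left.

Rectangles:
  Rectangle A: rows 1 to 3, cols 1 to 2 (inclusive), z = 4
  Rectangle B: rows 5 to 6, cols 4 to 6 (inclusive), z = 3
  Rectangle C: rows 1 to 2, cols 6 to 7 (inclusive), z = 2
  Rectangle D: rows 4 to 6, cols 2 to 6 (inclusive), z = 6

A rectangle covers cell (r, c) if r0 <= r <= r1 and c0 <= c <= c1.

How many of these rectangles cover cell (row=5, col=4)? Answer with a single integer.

Check cell (5,4):
  A: rows 1-3 cols 1-2 -> outside (row miss)
  B: rows 5-6 cols 4-6 -> covers
  C: rows 1-2 cols 6-7 -> outside (row miss)
  D: rows 4-6 cols 2-6 -> covers
Count covering = 2

Answer: 2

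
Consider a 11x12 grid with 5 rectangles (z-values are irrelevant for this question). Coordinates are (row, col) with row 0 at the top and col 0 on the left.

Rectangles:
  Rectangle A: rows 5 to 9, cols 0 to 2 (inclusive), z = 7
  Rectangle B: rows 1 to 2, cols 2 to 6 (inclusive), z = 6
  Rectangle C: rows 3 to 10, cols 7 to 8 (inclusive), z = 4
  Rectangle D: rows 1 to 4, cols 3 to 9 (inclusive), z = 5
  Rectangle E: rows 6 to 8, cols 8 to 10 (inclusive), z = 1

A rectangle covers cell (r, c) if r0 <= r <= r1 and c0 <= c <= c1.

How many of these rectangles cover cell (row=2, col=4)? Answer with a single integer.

Check cell (2,4):
  A: rows 5-9 cols 0-2 -> outside (row miss)
  B: rows 1-2 cols 2-6 -> covers
  C: rows 3-10 cols 7-8 -> outside (row miss)
  D: rows 1-4 cols 3-9 -> covers
  E: rows 6-8 cols 8-10 -> outside (row miss)
Count covering = 2

Answer: 2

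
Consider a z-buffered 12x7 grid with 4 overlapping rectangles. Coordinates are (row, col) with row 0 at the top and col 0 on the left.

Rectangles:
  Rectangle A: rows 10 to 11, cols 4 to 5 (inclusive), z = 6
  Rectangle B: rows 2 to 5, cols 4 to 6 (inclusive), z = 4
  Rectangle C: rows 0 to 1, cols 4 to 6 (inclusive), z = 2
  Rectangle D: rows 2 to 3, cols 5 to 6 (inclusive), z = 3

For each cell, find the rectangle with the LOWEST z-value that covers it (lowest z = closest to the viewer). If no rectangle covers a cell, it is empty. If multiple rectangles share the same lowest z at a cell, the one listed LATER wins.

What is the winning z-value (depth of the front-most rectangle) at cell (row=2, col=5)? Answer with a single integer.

Check cell (2,5):
  A: rows 10-11 cols 4-5 -> outside (row miss)
  B: rows 2-5 cols 4-6 z=4 -> covers; best now B (z=4)
  C: rows 0-1 cols 4-6 -> outside (row miss)
  D: rows 2-3 cols 5-6 z=3 -> covers; best now D (z=3)
Winner: D at z=3

Answer: 3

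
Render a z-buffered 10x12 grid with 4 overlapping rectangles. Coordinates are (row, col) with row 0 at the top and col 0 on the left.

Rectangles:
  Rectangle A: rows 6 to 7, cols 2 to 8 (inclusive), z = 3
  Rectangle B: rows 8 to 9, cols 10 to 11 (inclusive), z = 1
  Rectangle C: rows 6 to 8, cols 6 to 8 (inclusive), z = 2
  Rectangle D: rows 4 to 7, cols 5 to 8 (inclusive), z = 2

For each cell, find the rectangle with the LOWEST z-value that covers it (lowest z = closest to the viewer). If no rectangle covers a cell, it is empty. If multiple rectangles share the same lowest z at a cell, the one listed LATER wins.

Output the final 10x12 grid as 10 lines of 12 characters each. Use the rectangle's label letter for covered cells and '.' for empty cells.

............
............
............
............
.....DDDD...
.....DDDD...
..AAADDDD...
..AAADDDD...
......CCC.BB
..........BB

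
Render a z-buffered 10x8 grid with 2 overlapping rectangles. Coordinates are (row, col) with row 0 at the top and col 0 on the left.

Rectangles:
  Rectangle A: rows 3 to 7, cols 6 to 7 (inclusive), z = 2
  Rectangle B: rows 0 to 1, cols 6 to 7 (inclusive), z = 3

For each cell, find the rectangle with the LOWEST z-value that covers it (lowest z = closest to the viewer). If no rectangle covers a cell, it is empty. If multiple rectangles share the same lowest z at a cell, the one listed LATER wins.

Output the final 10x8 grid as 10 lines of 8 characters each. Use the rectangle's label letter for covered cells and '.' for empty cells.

......BB
......BB
........
......AA
......AA
......AA
......AA
......AA
........
........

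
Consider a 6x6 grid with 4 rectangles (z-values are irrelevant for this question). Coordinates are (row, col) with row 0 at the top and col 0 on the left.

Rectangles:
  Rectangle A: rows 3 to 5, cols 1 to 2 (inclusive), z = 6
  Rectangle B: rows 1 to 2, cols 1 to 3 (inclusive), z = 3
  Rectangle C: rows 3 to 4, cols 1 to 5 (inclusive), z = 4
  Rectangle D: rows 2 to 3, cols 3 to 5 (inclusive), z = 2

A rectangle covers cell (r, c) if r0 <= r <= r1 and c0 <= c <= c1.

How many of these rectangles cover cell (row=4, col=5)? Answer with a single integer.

Check cell (4,5):
  A: rows 3-5 cols 1-2 -> outside (col miss)
  B: rows 1-2 cols 1-3 -> outside (row miss)
  C: rows 3-4 cols 1-5 -> covers
  D: rows 2-3 cols 3-5 -> outside (row miss)
Count covering = 1

Answer: 1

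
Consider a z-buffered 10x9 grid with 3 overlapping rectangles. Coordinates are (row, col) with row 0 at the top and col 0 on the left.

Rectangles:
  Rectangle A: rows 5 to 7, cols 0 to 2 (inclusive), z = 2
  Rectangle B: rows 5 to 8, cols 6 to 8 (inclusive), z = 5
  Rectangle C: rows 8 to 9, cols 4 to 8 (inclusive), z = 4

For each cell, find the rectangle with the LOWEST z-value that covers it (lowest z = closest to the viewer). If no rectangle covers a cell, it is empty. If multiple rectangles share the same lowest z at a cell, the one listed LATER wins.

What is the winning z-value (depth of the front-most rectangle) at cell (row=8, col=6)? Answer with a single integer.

Check cell (8,6):
  A: rows 5-7 cols 0-2 -> outside (row miss)
  B: rows 5-8 cols 6-8 z=5 -> covers; best now B (z=5)
  C: rows 8-9 cols 4-8 z=4 -> covers; best now C (z=4)
Winner: C at z=4

Answer: 4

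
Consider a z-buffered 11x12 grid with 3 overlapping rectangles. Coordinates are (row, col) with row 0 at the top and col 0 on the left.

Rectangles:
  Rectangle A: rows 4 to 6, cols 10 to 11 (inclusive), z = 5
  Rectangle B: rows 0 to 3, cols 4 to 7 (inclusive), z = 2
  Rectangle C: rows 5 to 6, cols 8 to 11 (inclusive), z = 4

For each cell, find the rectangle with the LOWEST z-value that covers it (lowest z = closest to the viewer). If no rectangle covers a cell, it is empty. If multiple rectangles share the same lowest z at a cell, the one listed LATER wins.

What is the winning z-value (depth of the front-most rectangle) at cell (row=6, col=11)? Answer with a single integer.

Answer: 4

Derivation:
Check cell (6,11):
  A: rows 4-6 cols 10-11 z=5 -> covers; best now A (z=5)
  B: rows 0-3 cols 4-7 -> outside (row miss)
  C: rows 5-6 cols 8-11 z=4 -> covers; best now C (z=4)
Winner: C at z=4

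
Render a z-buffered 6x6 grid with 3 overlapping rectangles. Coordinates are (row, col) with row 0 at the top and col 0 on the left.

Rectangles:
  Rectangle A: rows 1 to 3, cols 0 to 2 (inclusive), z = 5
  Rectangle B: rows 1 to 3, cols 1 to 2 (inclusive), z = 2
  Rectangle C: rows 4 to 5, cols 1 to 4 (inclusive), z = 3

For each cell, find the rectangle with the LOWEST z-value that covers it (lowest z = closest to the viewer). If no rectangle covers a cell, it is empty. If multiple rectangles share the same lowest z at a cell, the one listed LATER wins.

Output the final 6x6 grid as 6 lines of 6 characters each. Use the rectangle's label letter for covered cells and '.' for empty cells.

......
ABB...
ABB...
ABB...
.CCCC.
.CCCC.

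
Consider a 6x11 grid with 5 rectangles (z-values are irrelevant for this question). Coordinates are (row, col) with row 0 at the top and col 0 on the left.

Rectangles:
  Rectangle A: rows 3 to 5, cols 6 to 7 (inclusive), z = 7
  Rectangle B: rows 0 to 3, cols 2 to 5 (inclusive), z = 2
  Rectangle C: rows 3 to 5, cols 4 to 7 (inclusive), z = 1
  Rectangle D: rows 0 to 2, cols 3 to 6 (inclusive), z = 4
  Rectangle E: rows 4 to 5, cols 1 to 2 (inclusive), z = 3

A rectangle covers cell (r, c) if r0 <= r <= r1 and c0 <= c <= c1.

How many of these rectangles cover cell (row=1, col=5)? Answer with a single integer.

Check cell (1,5):
  A: rows 3-5 cols 6-7 -> outside (row miss)
  B: rows 0-3 cols 2-5 -> covers
  C: rows 3-5 cols 4-7 -> outside (row miss)
  D: rows 0-2 cols 3-6 -> covers
  E: rows 4-5 cols 1-2 -> outside (row miss)
Count covering = 2

Answer: 2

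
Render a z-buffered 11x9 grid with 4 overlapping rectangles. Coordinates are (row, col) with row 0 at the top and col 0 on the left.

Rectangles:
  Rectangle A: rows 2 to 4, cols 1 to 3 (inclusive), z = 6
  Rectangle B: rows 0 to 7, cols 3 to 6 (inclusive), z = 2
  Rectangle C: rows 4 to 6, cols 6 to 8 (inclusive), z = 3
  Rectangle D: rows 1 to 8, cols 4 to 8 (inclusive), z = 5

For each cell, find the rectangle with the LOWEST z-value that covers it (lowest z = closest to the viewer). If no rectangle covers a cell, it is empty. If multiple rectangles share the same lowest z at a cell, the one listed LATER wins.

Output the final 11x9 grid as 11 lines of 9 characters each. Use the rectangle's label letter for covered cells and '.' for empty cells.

...BBBB..
...BBBBDD
.AABBBBDD
.AABBBBDD
.AABBBBCC
...BBBBCC
...BBBBCC
...BBBBDD
....DDDDD
.........
.........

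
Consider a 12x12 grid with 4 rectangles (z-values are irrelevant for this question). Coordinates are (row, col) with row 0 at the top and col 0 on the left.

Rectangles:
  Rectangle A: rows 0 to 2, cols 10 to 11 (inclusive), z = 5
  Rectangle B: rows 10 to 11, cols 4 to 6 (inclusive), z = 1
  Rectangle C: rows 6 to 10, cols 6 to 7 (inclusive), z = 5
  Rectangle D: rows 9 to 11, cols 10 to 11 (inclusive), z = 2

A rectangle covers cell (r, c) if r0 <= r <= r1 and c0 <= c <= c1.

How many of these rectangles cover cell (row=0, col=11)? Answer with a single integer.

Answer: 1

Derivation:
Check cell (0,11):
  A: rows 0-2 cols 10-11 -> covers
  B: rows 10-11 cols 4-6 -> outside (row miss)
  C: rows 6-10 cols 6-7 -> outside (row miss)
  D: rows 9-11 cols 10-11 -> outside (row miss)
Count covering = 1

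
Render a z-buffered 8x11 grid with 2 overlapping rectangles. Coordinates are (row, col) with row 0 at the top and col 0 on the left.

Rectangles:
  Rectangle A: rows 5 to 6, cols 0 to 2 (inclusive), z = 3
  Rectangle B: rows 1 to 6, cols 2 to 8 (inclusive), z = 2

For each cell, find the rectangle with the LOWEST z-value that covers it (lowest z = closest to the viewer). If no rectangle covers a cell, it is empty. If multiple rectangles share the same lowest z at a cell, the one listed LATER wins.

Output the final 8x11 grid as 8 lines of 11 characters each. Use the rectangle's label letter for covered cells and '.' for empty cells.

...........
..BBBBBBB..
..BBBBBBB..
..BBBBBBB..
..BBBBBBB..
AABBBBBBB..
AABBBBBBB..
...........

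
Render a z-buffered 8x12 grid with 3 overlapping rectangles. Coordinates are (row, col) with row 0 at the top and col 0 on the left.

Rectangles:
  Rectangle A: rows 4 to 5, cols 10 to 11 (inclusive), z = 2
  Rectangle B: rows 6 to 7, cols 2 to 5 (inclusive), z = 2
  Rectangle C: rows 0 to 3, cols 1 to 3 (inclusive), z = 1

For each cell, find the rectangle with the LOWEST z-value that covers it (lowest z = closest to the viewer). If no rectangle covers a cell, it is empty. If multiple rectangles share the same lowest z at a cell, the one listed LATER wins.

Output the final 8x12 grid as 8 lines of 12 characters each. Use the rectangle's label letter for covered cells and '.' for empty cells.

.CCC........
.CCC........
.CCC........
.CCC........
..........AA
..........AA
..BBBB......
..BBBB......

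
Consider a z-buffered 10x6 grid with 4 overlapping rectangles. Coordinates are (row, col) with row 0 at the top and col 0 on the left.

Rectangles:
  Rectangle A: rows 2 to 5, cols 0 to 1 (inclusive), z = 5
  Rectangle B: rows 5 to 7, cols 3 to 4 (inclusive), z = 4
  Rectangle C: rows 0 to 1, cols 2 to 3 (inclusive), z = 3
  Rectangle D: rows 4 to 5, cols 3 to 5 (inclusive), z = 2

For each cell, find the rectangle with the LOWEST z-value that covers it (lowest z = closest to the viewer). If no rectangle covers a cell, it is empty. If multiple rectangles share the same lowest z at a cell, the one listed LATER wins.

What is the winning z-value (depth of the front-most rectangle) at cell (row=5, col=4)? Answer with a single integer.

Check cell (5,4):
  A: rows 2-5 cols 0-1 -> outside (col miss)
  B: rows 5-7 cols 3-4 z=4 -> covers; best now B (z=4)
  C: rows 0-1 cols 2-3 -> outside (row miss)
  D: rows 4-5 cols 3-5 z=2 -> covers; best now D (z=2)
Winner: D at z=2

Answer: 2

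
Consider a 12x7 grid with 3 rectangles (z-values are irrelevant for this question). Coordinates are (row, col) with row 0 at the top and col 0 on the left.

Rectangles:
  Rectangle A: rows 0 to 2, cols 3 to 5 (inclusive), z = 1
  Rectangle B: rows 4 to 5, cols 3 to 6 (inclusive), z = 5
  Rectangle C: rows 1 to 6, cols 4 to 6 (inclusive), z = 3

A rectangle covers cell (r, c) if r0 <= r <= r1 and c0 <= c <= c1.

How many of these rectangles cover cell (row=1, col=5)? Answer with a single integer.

Check cell (1,5):
  A: rows 0-2 cols 3-5 -> covers
  B: rows 4-5 cols 3-6 -> outside (row miss)
  C: rows 1-6 cols 4-6 -> covers
Count covering = 2

Answer: 2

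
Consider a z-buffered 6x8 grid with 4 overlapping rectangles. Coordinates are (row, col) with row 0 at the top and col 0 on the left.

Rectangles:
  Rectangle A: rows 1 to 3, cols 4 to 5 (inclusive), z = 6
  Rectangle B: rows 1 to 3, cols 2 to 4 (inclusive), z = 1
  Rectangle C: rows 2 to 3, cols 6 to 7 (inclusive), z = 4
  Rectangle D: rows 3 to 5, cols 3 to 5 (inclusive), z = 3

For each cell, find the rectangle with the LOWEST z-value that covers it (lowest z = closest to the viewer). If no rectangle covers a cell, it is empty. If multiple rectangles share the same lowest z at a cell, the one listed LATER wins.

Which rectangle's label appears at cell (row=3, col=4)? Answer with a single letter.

Check cell (3,4):
  A: rows 1-3 cols 4-5 z=6 -> covers; best now A (z=6)
  B: rows 1-3 cols 2-4 z=1 -> covers; best now B (z=1)
  C: rows 2-3 cols 6-7 -> outside (col miss)
  D: rows 3-5 cols 3-5 z=3 -> covers; best now B (z=1)
Winner: B at z=1

Answer: B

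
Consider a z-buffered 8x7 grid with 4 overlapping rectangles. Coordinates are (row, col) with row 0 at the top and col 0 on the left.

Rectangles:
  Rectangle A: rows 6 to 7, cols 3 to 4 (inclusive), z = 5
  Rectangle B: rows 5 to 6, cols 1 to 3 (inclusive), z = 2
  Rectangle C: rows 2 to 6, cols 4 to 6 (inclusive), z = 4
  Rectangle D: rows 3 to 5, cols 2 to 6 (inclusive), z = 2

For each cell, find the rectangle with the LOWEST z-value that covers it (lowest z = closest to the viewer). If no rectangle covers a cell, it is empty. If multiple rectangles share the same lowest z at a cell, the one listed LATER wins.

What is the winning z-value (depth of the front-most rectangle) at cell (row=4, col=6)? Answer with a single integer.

Answer: 2

Derivation:
Check cell (4,6):
  A: rows 6-7 cols 3-4 -> outside (row miss)
  B: rows 5-6 cols 1-3 -> outside (row miss)
  C: rows 2-6 cols 4-6 z=4 -> covers; best now C (z=4)
  D: rows 3-5 cols 2-6 z=2 -> covers; best now D (z=2)
Winner: D at z=2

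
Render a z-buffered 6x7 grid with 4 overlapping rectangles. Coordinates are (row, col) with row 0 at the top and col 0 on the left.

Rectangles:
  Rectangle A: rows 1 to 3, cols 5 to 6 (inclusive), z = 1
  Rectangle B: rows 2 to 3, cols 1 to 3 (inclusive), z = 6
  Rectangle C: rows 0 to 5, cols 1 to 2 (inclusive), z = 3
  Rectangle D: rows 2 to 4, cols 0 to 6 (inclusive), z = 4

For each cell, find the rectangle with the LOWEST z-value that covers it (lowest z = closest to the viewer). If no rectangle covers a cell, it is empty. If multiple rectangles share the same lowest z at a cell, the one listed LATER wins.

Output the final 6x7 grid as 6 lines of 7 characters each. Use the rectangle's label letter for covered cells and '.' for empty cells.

.CC....
.CC..AA
DCCDDAA
DCCDDAA
DCCDDDD
.CC....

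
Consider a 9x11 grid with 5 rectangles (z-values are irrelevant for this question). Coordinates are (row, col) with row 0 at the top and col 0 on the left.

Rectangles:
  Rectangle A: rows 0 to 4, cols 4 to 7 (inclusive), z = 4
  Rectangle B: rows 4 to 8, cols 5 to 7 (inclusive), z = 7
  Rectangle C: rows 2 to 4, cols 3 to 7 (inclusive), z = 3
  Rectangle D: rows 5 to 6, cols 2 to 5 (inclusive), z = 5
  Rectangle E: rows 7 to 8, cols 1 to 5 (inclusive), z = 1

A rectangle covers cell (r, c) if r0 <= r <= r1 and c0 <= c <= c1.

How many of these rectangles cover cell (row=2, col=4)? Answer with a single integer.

Answer: 2

Derivation:
Check cell (2,4):
  A: rows 0-4 cols 4-7 -> covers
  B: rows 4-8 cols 5-7 -> outside (row miss)
  C: rows 2-4 cols 3-7 -> covers
  D: rows 5-6 cols 2-5 -> outside (row miss)
  E: rows 7-8 cols 1-5 -> outside (row miss)
Count covering = 2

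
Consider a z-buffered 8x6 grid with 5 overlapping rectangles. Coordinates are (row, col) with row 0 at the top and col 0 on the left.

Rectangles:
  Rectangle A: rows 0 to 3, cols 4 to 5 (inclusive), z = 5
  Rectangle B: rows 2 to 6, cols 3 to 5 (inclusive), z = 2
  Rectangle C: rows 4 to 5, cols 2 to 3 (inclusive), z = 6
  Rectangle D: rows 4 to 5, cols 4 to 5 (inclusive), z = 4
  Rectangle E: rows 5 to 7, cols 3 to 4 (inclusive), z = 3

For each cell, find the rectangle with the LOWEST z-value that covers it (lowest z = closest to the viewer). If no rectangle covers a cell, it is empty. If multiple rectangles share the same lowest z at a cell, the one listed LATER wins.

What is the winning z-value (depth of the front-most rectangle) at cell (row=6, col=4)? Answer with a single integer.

Answer: 2

Derivation:
Check cell (6,4):
  A: rows 0-3 cols 4-5 -> outside (row miss)
  B: rows 2-6 cols 3-5 z=2 -> covers; best now B (z=2)
  C: rows 4-5 cols 2-3 -> outside (row miss)
  D: rows 4-5 cols 4-5 -> outside (row miss)
  E: rows 5-7 cols 3-4 z=3 -> covers; best now B (z=2)
Winner: B at z=2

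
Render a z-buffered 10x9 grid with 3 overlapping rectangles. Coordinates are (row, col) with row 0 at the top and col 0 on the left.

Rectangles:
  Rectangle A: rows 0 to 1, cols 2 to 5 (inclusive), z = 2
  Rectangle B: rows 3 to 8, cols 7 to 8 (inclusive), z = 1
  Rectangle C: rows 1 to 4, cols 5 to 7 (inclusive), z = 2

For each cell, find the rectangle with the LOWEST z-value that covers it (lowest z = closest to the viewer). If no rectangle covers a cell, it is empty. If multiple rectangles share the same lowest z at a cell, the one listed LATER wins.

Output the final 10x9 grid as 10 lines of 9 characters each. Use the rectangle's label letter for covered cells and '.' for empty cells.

..AAAA...
..AAACCC.
.....CCC.
.....CCBB
.....CCBB
.......BB
.......BB
.......BB
.......BB
.........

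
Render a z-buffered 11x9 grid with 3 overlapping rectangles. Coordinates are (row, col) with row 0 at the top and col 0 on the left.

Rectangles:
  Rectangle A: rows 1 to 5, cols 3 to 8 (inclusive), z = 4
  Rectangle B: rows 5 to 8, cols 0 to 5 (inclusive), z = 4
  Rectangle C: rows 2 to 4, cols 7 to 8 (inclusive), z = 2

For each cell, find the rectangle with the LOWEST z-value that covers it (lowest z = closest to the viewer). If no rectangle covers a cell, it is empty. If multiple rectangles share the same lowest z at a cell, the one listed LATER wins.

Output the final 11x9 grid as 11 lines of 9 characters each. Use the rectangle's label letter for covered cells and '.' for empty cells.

.........
...AAAAAA
...AAAACC
...AAAACC
...AAAACC
BBBBBBAAA
BBBBBB...
BBBBBB...
BBBBBB...
.........
.........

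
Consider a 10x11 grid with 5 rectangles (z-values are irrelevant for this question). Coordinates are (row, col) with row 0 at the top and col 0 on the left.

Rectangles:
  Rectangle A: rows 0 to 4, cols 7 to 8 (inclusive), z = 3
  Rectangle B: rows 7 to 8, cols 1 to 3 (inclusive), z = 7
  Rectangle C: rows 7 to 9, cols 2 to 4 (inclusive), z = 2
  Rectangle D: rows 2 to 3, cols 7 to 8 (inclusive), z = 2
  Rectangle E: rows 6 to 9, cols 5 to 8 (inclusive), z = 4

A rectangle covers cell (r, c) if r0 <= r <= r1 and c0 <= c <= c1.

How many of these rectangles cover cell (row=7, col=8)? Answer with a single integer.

Answer: 1

Derivation:
Check cell (7,8):
  A: rows 0-4 cols 7-8 -> outside (row miss)
  B: rows 7-8 cols 1-3 -> outside (col miss)
  C: rows 7-9 cols 2-4 -> outside (col miss)
  D: rows 2-3 cols 7-8 -> outside (row miss)
  E: rows 6-9 cols 5-8 -> covers
Count covering = 1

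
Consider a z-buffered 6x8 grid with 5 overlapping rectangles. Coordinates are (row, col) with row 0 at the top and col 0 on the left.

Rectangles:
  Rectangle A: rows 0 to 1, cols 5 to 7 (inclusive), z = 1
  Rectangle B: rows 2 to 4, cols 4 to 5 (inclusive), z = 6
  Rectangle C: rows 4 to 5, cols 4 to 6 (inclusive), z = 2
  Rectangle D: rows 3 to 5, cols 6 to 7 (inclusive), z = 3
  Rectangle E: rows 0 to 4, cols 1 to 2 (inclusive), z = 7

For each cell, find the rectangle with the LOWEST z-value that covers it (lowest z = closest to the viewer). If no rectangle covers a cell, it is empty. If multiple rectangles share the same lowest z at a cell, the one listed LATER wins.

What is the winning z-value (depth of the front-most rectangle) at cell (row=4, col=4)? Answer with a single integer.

Check cell (4,4):
  A: rows 0-1 cols 5-7 -> outside (row miss)
  B: rows 2-4 cols 4-5 z=6 -> covers; best now B (z=6)
  C: rows 4-5 cols 4-6 z=2 -> covers; best now C (z=2)
  D: rows 3-5 cols 6-7 -> outside (col miss)
  E: rows 0-4 cols 1-2 -> outside (col miss)
Winner: C at z=2

Answer: 2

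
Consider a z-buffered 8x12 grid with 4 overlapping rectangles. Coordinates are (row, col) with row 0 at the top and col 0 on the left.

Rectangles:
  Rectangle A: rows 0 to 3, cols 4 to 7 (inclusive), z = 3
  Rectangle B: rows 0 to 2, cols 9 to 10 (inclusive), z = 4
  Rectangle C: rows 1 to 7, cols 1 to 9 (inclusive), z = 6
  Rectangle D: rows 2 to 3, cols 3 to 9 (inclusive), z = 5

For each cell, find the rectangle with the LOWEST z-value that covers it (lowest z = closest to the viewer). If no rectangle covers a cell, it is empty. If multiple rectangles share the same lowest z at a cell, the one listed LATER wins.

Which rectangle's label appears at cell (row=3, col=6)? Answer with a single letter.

Answer: A

Derivation:
Check cell (3,6):
  A: rows 0-3 cols 4-7 z=3 -> covers; best now A (z=3)
  B: rows 0-2 cols 9-10 -> outside (row miss)
  C: rows 1-7 cols 1-9 z=6 -> covers; best now A (z=3)
  D: rows 2-3 cols 3-9 z=5 -> covers; best now A (z=3)
Winner: A at z=3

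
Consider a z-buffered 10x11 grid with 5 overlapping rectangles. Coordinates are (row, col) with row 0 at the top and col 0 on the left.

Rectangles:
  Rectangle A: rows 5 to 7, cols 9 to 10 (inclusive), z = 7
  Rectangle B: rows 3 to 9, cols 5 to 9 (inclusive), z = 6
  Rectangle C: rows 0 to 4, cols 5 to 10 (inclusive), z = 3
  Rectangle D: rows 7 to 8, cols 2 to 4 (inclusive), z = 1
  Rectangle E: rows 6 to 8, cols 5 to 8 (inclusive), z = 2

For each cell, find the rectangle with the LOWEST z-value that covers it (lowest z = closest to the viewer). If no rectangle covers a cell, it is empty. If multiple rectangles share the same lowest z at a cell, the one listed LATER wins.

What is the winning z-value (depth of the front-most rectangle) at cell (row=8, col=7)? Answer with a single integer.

Check cell (8,7):
  A: rows 5-7 cols 9-10 -> outside (row miss)
  B: rows 3-9 cols 5-9 z=6 -> covers; best now B (z=6)
  C: rows 0-4 cols 5-10 -> outside (row miss)
  D: rows 7-8 cols 2-4 -> outside (col miss)
  E: rows 6-8 cols 5-8 z=2 -> covers; best now E (z=2)
Winner: E at z=2

Answer: 2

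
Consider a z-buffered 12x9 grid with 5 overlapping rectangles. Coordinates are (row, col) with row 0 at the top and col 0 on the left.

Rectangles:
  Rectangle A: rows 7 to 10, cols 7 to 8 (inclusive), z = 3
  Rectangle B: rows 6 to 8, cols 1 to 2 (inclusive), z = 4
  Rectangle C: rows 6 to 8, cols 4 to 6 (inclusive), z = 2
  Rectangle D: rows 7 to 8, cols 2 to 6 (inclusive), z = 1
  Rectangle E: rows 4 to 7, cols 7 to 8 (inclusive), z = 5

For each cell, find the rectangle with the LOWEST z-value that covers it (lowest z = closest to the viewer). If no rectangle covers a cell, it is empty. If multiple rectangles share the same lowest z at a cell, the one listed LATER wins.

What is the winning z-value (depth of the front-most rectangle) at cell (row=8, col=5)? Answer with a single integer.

Answer: 1

Derivation:
Check cell (8,5):
  A: rows 7-10 cols 7-8 -> outside (col miss)
  B: rows 6-8 cols 1-2 -> outside (col miss)
  C: rows 6-8 cols 4-6 z=2 -> covers; best now C (z=2)
  D: rows 7-8 cols 2-6 z=1 -> covers; best now D (z=1)
  E: rows 4-7 cols 7-8 -> outside (row miss)
Winner: D at z=1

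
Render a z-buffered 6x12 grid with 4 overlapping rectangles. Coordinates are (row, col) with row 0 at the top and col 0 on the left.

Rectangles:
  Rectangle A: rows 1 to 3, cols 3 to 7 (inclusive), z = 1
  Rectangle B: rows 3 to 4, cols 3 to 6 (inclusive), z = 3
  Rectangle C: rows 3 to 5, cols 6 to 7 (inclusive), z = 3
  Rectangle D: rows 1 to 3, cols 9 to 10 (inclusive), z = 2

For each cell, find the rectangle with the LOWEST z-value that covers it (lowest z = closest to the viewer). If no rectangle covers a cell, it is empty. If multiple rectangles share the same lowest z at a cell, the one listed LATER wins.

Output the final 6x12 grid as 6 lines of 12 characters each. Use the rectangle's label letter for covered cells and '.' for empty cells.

............
...AAAAA.DD.
...AAAAA.DD.
...AAAAA.DD.
...BBBCC....
......CC....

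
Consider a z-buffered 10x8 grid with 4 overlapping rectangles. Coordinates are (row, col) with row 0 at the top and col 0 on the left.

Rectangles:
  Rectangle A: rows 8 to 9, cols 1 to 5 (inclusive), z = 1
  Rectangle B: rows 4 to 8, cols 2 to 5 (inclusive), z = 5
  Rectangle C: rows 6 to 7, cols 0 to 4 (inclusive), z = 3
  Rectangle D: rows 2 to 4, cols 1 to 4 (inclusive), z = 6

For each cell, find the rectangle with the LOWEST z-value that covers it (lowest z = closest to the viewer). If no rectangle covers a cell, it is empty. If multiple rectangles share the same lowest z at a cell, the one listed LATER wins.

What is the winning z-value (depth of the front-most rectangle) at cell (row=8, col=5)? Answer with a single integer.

Answer: 1

Derivation:
Check cell (8,5):
  A: rows 8-9 cols 1-5 z=1 -> covers; best now A (z=1)
  B: rows 4-8 cols 2-5 z=5 -> covers; best now A (z=1)
  C: rows 6-7 cols 0-4 -> outside (row miss)
  D: rows 2-4 cols 1-4 -> outside (row miss)
Winner: A at z=1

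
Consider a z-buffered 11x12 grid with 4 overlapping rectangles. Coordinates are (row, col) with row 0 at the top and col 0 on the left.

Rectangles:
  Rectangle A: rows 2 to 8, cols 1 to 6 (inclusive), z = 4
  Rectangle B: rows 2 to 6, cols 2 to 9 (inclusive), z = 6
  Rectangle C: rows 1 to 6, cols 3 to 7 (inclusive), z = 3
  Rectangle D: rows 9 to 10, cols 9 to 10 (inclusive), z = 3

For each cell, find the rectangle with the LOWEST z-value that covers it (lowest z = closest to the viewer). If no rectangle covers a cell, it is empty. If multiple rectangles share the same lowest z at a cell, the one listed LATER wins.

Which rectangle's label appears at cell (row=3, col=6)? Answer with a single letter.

Check cell (3,6):
  A: rows 2-8 cols 1-6 z=4 -> covers; best now A (z=4)
  B: rows 2-6 cols 2-9 z=6 -> covers; best now A (z=4)
  C: rows 1-6 cols 3-7 z=3 -> covers; best now C (z=3)
  D: rows 9-10 cols 9-10 -> outside (row miss)
Winner: C at z=3

Answer: C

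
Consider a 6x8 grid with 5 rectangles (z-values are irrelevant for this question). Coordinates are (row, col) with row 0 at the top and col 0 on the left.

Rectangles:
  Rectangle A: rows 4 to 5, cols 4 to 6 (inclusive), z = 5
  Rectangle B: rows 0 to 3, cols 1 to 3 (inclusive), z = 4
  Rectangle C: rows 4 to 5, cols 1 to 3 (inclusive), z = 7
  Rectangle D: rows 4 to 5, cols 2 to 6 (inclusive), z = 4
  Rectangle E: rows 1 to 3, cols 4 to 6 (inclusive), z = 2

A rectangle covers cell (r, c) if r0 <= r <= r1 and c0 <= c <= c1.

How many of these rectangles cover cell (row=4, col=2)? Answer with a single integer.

Check cell (4,2):
  A: rows 4-5 cols 4-6 -> outside (col miss)
  B: rows 0-3 cols 1-3 -> outside (row miss)
  C: rows 4-5 cols 1-3 -> covers
  D: rows 4-5 cols 2-6 -> covers
  E: rows 1-3 cols 4-6 -> outside (row miss)
Count covering = 2

Answer: 2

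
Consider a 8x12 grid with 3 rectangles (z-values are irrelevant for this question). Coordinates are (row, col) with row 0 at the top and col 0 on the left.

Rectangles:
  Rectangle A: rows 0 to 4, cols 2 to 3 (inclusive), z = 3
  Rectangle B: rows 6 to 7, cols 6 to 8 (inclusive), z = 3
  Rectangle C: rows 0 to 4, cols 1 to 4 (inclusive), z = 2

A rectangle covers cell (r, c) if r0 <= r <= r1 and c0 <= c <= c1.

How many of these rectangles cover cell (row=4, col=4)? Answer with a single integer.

Check cell (4,4):
  A: rows 0-4 cols 2-3 -> outside (col miss)
  B: rows 6-7 cols 6-8 -> outside (row miss)
  C: rows 0-4 cols 1-4 -> covers
Count covering = 1

Answer: 1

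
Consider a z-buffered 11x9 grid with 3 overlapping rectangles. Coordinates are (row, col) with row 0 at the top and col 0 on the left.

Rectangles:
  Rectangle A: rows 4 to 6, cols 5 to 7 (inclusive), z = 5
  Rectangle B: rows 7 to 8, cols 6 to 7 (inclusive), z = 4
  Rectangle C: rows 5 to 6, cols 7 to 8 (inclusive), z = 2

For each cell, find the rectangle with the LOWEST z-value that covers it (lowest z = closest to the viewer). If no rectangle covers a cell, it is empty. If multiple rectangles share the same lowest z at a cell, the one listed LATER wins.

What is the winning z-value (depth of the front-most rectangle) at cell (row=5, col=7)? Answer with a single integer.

Check cell (5,7):
  A: rows 4-6 cols 5-7 z=5 -> covers; best now A (z=5)
  B: rows 7-8 cols 6-7 -> outside (row miss)
  C: rows 5-6 cols 7-8 z=2 -> covers; best now C (z=2)
Winner: C at z=2

Answer: 2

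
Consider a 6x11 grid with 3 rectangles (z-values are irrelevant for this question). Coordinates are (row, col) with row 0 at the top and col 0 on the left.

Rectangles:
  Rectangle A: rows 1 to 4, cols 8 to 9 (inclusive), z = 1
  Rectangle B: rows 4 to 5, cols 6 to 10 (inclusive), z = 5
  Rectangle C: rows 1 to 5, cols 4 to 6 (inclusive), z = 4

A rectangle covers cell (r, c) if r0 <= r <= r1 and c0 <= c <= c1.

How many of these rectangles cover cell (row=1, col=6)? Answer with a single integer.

Check cell (1,6):
  A: rows 1-4 cols 8-9 -> outside (col miss)
  B: rows 4-5 cols 6-10 -> outside (row miss)
  C: rows 1-5 cols 4-6 -> covers
Count covering = 1

Answer: 1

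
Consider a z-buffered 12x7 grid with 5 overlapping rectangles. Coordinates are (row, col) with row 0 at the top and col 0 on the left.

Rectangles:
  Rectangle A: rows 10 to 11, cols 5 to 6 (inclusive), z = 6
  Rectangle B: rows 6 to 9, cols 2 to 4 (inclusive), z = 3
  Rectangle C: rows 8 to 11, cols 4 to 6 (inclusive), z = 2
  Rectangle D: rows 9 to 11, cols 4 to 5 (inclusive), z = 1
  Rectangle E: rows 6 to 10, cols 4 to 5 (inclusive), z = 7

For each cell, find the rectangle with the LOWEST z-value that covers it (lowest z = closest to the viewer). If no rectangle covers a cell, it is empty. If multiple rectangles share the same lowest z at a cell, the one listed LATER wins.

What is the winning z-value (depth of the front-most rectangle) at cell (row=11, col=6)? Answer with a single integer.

Answer: 2

Derivation:
Check cell (11,6):
  A: rows 10-11 cols 5-6 z=6 -> covers; best now A (z=6)
  B: rows 6-9 cols 2-4 -> outside (row miss)
  C: rows 8-11 cols 4-6 z=2 -> covers; best now C (z=2)
  D: rows 9-11 cols 4-5 -> outside (col miss)
  E: rows 6-10 cols 4-5 -> outside (row miss)
Winner: C at z=2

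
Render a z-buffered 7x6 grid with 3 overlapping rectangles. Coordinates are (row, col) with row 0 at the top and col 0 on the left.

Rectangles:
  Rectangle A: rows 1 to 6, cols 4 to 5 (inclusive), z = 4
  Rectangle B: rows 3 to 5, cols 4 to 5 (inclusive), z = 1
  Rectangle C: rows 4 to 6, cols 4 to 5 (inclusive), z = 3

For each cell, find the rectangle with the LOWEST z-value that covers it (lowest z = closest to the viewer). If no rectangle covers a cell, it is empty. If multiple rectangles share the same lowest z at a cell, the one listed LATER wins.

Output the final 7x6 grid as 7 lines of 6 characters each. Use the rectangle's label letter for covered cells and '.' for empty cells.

......
....AA
....AA
....BB
....BB
....BB
....CC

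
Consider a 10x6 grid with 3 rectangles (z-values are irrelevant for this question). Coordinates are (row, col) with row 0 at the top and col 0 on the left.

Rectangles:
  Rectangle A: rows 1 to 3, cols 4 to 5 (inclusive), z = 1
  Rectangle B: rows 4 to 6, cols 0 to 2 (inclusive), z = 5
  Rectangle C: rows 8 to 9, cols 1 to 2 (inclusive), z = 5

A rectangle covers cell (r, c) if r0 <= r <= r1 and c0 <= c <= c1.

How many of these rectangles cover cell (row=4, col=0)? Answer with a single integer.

Answer: 1

Derivation:
Check cell (4,0):
  A: rows 1-3 cols 4-5 -> outside (row miss)
  B: rows 4-6 cols 0-2 -> covers
  C: rows 8-9 cols 1-2 -> outside (row miss)
Count covering = 1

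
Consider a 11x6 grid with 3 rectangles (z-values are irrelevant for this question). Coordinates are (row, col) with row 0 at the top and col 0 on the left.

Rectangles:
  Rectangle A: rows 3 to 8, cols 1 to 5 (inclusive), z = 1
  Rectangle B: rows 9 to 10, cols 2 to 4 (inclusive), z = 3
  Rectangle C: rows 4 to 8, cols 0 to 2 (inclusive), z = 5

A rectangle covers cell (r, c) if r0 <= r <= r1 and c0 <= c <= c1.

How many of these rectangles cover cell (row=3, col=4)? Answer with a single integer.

Answer: 1

Derivation:
Check cell (3,4):
  A: rows 3-8 cols 1-5 -> covers
  B: rows 9-10 cols 2-4 -> outside (row miss)
  C: rows 4-8 cols 0-2 -> outside (row miss)
Count covering = 1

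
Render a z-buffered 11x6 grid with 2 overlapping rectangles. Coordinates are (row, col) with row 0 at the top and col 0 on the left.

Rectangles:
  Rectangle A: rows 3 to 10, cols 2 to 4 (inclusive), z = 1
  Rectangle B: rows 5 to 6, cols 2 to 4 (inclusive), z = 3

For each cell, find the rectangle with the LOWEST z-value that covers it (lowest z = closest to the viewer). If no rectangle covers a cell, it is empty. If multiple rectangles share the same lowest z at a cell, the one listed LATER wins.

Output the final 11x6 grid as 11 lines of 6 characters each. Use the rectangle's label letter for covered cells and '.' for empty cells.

......
......
......
..AAA.
..AAA.
..AAA.
..AAA.
..AAA.
..AAA.
..AAA.
..AAA.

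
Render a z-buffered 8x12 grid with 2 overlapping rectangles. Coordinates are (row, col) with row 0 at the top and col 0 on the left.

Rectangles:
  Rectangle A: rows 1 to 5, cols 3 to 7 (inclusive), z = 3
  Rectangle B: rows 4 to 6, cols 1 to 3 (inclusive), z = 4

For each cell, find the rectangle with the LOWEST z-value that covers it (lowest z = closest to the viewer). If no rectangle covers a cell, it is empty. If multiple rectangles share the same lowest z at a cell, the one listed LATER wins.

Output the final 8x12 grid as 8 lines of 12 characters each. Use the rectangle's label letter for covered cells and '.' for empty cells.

............
...AAAAA....
...AAAAA....
...AAAAA....
.BBAAAAA....
.BBAAAAA....
.BBB........
............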